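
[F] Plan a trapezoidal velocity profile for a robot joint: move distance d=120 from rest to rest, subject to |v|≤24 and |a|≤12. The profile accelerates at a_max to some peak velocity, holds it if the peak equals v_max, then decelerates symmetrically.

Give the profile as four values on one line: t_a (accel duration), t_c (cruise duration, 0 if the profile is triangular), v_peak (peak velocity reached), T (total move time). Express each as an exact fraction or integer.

(v_max)²/a_max = 24²/12 = 48
120 ≥ 48 so v_max reached
t_a = 24/12 = 2; v_peak = 24
d_cruise = 120 − 48 = 72; t_c = 72/24 = 3
T = 2·2 + 3 = 7

t_a=2 t_c=3 v_peak=24 T=7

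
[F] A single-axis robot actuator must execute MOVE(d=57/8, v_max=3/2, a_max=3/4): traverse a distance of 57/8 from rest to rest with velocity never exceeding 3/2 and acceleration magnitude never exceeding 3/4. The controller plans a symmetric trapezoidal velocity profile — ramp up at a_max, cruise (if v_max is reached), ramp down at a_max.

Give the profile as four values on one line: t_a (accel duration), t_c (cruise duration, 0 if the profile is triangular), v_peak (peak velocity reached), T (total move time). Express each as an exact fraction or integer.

t_a=2 t_c=11/4 v_peak=3/2 T=27/4

(v_max)²/a_max = (3/2)²/(3/4) = 3
57/8 ≥ 3 so v_max reached
t_a = (3/2)/(3/4) = 2; v_peak = 3/2
d_cruise = 57/8 − 3 = 33/8; t_c = (33/8)/(3/2) = 11/4
T = 2·2 + 11/4 = 27/4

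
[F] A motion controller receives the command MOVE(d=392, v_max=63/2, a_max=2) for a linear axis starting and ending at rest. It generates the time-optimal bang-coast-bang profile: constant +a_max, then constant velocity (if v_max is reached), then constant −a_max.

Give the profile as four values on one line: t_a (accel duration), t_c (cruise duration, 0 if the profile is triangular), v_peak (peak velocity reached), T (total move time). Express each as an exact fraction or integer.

vₘ²/aₘ = (63/2)²/2 = 3969/8
392 < 3969/8 → triangular
v_peak = √(392·2) = √784 = 28
t_a = 28/2 = 14; t_c = 0
T = 2·14 = 28

t_a=14 t_c=0 v_peak=28 T=28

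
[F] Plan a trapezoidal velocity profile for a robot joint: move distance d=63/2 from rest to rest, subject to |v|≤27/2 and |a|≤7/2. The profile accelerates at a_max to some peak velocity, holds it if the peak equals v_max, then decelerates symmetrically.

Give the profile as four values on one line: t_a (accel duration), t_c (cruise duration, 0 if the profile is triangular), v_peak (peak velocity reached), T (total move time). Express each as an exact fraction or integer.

t_a=3 t_c=0 v_peak=21/2 T=6

v_max²/a_max = (27/2)²/(7/2) = 729/14
63/2 < 729/14 so t_c = 0
v_peak = √(63/2·7/2) = √(441/4) = 21/2
t_a = (21/2)/(7/2) = 3; t_c = 0
T = 2·3 = 6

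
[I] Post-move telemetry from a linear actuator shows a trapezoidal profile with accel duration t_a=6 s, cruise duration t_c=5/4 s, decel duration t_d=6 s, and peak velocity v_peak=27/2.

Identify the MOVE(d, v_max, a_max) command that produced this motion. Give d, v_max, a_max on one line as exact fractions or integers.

a_max = (27/2)/6 = 9/4
d_a = ½·27/2·6 = 81/2; d_c = 27/2·5/4 = 135/8
d = 2·81/2 + 135/8 = 783/8
t_c = 5/4 > 0 → v_max = v_peak = 27/2

d=783/8 v_max=27/2 a_max=9/4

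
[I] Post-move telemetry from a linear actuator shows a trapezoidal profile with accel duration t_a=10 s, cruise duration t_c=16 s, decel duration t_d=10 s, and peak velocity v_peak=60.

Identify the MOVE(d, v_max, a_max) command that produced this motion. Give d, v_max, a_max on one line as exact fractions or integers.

d=1560 v_max=60 a_max=6

a_max = 60/10 = 6
d_a = ½·60·10 = 300; d_c = 60·16 = 960
d = 2·300 + 960 = 1560
t_c = 16 > 0 → v_max = v_peak = 60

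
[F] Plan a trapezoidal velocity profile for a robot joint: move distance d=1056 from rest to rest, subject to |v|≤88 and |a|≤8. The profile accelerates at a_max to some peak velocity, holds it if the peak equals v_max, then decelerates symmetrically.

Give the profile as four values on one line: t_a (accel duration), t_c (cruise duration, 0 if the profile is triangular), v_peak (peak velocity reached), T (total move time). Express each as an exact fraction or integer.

v_max²/a_max = 88²/8 = 968
1056 ≥ 968 so v_max reached
t_a = 88/8 = 11; v_peak = 88
d_cruise = 1056 − 968 = 88; t_c = 88/88 = 1
T = 2·11 + 1 = 23

t_a=11 t_c=1 v_peak=88 T=23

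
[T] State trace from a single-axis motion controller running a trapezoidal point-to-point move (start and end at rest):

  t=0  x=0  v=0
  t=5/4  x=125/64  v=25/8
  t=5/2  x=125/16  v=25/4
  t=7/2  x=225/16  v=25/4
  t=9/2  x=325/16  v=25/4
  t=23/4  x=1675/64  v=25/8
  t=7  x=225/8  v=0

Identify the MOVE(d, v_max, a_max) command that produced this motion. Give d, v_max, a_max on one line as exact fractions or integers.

final state: t=7, x=225/8, v=0 → d = 225/8
a_max = (25/8−0)/(5/4−0) = 5/2
max v = 25/4 over t∈[5/2,9/2] → v_max = 25/4
check: 25/4·(5/2+2) = 225/8 ✓

d=225/8 v_max=25/4 a_max=5/2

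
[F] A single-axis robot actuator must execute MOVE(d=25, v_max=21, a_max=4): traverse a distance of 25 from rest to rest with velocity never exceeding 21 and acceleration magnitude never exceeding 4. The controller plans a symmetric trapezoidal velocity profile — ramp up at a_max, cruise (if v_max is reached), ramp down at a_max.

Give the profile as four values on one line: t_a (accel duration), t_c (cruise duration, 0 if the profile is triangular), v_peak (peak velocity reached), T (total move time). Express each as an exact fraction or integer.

(v_max)²/a_max = 21²/4 = 441/4
25 < 441/4 so t_c = 0
v_peak = √(25·4) = √100 = 10
t_a = 10/4 = 5/2; t_c = 0
T = 2·5/2 = 5

t_a=5/2 t_c=0 v_peak=10 T=5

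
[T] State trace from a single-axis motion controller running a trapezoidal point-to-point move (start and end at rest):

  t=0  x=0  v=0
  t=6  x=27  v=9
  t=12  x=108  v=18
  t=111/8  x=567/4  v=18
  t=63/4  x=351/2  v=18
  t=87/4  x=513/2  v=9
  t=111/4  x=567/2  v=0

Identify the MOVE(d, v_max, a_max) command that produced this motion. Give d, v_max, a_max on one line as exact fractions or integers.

d=567/2 v_max=18 a_max=3/2

final state: t=111/4, x=567/2, v=0 → d = 567/2
a_max = (9−0)/(6−0) = 3/2
max v = 18 over t∈[12,63/4] → v_max = 18
check: 18·(12+15/4) = 567/2 ✓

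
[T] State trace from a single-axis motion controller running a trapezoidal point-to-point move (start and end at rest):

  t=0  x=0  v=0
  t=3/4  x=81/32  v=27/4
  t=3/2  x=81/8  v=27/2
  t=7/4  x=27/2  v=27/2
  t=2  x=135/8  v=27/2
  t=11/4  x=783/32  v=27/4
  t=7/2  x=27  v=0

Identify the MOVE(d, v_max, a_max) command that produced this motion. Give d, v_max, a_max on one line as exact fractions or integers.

final state: t=7/2, x=27, v=0 → d = 27
a_max = (27/4−0)/(3/4−0) = 9
max v = 27/2 over t∈[3/2,2] → v_max = 27/2
check: 27/2·(3/2+1/2) = 27 ✓

d=27 v_max=27/2 a_max=9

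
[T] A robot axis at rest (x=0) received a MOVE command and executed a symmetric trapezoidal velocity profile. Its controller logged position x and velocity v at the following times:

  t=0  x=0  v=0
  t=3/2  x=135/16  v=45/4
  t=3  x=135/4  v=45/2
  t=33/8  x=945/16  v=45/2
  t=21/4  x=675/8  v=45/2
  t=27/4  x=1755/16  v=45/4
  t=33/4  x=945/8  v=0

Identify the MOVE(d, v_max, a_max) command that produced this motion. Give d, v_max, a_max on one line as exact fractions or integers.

final state: t=33/4, x=945/8, v=0 → d = 945/8
a_max = (45/4−0)/(3/2−0) = 15/2
max v = 45/2 over t∈[3,21/4] → v_max = 45/2
check: 45/2·(3+9/4) = 945/8 ✓

d=945/8 v_max=45/2 a_max=15/2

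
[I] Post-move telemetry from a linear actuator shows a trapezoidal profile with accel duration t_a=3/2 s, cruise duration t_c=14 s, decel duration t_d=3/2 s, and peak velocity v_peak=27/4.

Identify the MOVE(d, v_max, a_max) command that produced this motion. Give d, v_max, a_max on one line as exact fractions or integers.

d=837/8 v_max=27/4 a_max=9/2

a_max = (27/4)/(3/2) = 9/2
d_a = ½·27/4·3/2 = 81/16; d_c = 27/4·14 = 189/2
d = 2·81/16 + 189/2 = 837/8
t_c = 14 > 0 so v_max = 27/4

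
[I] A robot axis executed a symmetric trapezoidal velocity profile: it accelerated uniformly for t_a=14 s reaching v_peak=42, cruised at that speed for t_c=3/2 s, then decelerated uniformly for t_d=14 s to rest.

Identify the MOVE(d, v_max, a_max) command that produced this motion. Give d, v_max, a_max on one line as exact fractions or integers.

d=651 v_max=42 a_max=3

a_max = 42/14 = 3
d_a = ½·42·14 = 294; d_c = 42·3/2 = 63
d = 2·294 + 63 = 651
t_c = 3/2 > 0 ⇒ limit active, v_max = 42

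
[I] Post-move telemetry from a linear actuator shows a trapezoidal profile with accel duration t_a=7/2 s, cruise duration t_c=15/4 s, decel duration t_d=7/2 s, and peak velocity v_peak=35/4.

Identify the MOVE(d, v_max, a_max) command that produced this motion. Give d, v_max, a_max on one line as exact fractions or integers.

a_max = (35/4)/(7/2) = 5/2
d_a = ½·35/4·7/2 = 245/16; d_c = 35/4·15/4 = 525/16
d = 2·245/16 + 525/16 = 1015/16
t_c = 15/4 > 0 so v_max = 35/4

d=1015/16 v_max=35/4 a_max=5/2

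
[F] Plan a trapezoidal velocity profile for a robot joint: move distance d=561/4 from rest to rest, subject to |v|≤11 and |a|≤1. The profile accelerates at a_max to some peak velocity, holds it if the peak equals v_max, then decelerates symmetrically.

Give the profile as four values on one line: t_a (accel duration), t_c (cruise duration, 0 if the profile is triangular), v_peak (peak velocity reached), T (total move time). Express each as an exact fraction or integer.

t_a=11 t_c=7/4 v_peak=11 T=95/4

vₘ²/aₘ = 11²/1 = 121
561/4 ≥ 121 so v_max reached
t_a = 11/1 = 11; v_peak = 11
d_cruise = 561/4 − 121 = 77/4; t_c = (77/4)/11 = 7/4
T = 2·11 + 7/4 = 95/4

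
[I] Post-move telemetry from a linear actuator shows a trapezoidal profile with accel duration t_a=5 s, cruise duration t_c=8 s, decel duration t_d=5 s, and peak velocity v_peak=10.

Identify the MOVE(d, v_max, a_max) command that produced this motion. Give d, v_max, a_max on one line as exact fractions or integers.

d=130 v_max=10 a_max=2

a_max = 10/5 = 2
d_a = ½·10·5 = 25; d_c = 10·8 = 80
d = 2·25 + 80 = 130
t_c = 8 > 0 so v_max = 10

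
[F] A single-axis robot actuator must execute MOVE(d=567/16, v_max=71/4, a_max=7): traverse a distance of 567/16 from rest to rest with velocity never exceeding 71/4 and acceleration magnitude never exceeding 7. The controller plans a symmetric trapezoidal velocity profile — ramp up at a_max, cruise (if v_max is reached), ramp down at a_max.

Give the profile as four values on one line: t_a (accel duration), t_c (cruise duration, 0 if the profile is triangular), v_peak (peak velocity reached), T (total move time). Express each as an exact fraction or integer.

v_max²/a_max = (71/4)²/7 = 5041/112
567/16 < 5041/112 → triangular
v_peak = √(567/16·7) = √(3969/16) = 63/4
t_a = (63/4)/7 = 9/4; t_c = 0
T = 2·9/4 = 9/2

t_a=9/4 t_c=0 v_peak=63/4 T=9/2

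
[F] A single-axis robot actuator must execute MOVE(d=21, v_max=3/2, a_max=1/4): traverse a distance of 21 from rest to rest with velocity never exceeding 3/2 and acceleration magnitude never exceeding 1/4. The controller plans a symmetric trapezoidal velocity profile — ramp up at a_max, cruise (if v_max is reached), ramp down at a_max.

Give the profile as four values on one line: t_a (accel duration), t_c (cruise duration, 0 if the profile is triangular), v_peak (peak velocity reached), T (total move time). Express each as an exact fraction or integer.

t_a=6 t_c=8 v_peak=3/2 T=20

vₘ²/aₘ = (3/2)²/(1/4) = 9
21 ≥ 9 → trapezoidal
t_a = (3/2)/(1/4) = 6; v_peak = 3/2
d_cruise = 21 − 9 = 12; t_c = 12/(3/2) = 8
T = 2·6 + 8 = 20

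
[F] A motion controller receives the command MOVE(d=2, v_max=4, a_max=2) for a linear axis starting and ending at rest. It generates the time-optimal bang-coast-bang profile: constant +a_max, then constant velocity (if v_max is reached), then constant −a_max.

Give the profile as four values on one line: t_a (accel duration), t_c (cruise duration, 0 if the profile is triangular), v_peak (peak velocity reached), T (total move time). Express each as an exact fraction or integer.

t_a=1 t_c=0 v_peak=2 T=2

vₘ²/aₘ = 4²/2 = 8
2 < 8 so t_c = 0
v_peak = √(2·2) = √4 = 2
t_a = 2/2 = 1; t_c = 0
T = 2·1 = 2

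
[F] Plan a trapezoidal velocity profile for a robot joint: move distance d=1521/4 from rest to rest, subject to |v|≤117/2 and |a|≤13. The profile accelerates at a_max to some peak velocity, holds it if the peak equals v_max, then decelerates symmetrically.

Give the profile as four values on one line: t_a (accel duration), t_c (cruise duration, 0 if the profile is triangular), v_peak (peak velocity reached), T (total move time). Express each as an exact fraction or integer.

vₘ²/aₘ = (117/2)²/13 = 1053/4
1521/4 ≥ 1053/4 so v_max reached
t_a = (117/2)/13 = 9/2; v_peak = 117/2
d_cruise = 1521/4 − 1053/4 = 117; t_c = 117/(117/2) = 2
T = 2·9/2 + 2 = 11

t_a=9/2 t_c=2 v_peak=117/2 T=11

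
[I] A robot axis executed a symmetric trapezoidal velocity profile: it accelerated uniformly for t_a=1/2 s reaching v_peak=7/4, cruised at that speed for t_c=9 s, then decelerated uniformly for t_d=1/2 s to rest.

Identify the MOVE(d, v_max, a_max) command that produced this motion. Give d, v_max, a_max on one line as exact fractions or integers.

d=133/8 v_max=7/4 a_max=7/2

a_max = (7/4)/(1/2) = 7/2
d_a = ½·7/4·1/2 = 7/16; d_c = 7/4·9 = 63/4
d = 2·7/16 + 63/4 = 133/8
t_c = 9 > 0 → v_max = v_peak = 7/4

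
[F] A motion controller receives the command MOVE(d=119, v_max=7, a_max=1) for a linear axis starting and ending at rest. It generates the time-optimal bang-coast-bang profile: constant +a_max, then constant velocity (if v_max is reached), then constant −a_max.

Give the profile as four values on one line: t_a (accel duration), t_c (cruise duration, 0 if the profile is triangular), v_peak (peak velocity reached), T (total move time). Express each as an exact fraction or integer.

vₘ²/aₘ = 7²/1 = 49
119 ≥ 49 → trapezoidal
t_a = 7/1 = 7; v_peak = 7
d_cruise = 119 − 49 = 70; t_c = 70/7 = 10
T = 2·7 + 10 = 24

t_a=7 t_c=10 v_peak=7 T=24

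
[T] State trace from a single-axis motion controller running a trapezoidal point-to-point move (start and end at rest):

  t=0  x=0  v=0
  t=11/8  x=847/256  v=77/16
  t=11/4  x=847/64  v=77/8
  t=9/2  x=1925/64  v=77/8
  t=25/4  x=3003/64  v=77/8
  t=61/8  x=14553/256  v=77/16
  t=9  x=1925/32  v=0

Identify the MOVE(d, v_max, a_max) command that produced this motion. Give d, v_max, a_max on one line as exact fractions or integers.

final state: t=9, x=1925/32, v=0 → d = 1925/32
a_max = (77/16−0)/(11/8−0) = 7/2
max v = 77/8 over t∈[11/4,25/4] → v_max = 77/8
check: 77/8·(11/4+7/2) = 1925/32 ✓

d=1925/32 v_max=77/8 a_max=7/2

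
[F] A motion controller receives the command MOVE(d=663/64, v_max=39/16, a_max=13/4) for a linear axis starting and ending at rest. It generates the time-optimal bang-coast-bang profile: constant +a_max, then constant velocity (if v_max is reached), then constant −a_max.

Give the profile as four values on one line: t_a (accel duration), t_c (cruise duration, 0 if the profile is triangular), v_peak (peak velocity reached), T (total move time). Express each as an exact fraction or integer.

(v_max)²/a_max = (39/16)²/(13/4) = 117/64
663/64 ≥ 117/64 so v_max reached
t_a = (39/16)/(13/4) = 3/4; v_peak = 39/16
d_cruise = 663/64 − 117/64 = 273/32; t_c = (273/32)/(39/16) = 7/2
T = 2·3/4 + 7/2 = 5

t_a=3/4 t_c=7/2 v_peak=39/16 T=5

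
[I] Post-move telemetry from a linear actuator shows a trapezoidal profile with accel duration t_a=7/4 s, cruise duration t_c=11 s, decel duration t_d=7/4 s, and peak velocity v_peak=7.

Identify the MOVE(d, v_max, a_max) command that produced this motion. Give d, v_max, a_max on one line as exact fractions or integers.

a_max = 7/(7/4) = 4
d_a = ½·7·7/4 = 49/8; d_c = 7·11 = 77
d = 2·49/8 + 77 = 357/4
t_c = 11 > 0 ⇒ limit active, v_max = 7

d=357/4 v_max=7 a_max=4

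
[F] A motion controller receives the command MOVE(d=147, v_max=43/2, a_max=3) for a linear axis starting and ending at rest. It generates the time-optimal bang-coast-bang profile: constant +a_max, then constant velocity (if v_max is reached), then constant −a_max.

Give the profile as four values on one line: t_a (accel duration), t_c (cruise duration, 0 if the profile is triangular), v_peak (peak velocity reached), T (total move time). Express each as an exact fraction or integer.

vₘ²/aₘ = (43/2)²/3 = 1849/12
147 < 1849/12 ⇒ no cruise
v_peak = √(147·3) = √441 = 21
t_a = 21/3 = 7; t_c = 0
T = 2·7 = 14

t_a=7 t_c=0 v_peak=21 T=14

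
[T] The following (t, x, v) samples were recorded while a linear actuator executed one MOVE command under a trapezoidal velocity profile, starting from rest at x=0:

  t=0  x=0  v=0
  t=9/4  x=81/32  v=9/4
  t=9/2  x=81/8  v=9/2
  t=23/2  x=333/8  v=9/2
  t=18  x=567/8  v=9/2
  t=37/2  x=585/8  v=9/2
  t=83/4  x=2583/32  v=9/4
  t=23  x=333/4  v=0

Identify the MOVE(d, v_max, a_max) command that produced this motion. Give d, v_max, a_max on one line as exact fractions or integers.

final state: t=23, x=333/4, v=0 → d = 333/4
a_max = (9/4−0)/(9/4−0) = 1
max v = 9/2 over t∈[9/2,37/2] → v_max = 9/2
check: 9/2·(9/2+14) = 333/4 ✓

d=333/4 v_max=9/2 a_max=1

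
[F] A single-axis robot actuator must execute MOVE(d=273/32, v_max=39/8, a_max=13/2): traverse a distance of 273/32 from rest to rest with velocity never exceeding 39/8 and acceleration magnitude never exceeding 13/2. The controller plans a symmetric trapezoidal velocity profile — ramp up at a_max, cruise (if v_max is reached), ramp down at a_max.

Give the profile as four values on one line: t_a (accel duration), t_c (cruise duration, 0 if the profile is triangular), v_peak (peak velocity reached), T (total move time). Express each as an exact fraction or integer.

t_a=3/4 t_c=1 v_peak=39/8 T=5/2

v_max²/a_max = (39/8)²/(13/2) = 117/32
273/32 ≥ 117/32 ⇒ cruise phase
t_a = (39/8)/(13/2) = 3/4; v_peak = 39/8
d_cruise = 273/32 − 117/32 = 39/8; t_c = (39/8)/(39/8) = 1
T = 2·3/4 + 1 = 5/2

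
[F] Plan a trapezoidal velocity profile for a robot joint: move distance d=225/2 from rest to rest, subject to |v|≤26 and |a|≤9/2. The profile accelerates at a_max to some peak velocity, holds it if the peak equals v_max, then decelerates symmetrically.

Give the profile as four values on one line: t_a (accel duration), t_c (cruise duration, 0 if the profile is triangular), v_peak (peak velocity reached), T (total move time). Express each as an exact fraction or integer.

t_a=5 t_c=0 v_peak=45/2 T=10

vₘ²/aₘ = 26²/(9/2) = 1352/9
225/2 < 1352/9 ⇒ no cruise
v_peak = √(225/2·9/2) = √(2025/4) = 45/2
t_a = (45/2)/(9/2) = 5; t_c = 0
T = 2·5 = 10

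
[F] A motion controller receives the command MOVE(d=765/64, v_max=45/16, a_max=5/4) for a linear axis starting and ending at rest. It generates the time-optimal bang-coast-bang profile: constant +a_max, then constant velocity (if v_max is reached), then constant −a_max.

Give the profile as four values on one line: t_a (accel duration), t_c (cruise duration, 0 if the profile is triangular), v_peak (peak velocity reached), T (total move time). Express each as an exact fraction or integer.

t_a=9/4 t_c=2 v_peak=45/16 T=13/2

vₘ²/aₘ = (45/16)²/(5/4) = 405/64
765/64 ≥ 405/64 so v_max reached
t_a = (45/16)/(5/4) = 9/4; v_peak = 45/16
d_cruise = 765/64 − 405/64 = 45/8; t_c = (45/8)/(45/16) = 2
T = 2·9/4 + 2 = 13/2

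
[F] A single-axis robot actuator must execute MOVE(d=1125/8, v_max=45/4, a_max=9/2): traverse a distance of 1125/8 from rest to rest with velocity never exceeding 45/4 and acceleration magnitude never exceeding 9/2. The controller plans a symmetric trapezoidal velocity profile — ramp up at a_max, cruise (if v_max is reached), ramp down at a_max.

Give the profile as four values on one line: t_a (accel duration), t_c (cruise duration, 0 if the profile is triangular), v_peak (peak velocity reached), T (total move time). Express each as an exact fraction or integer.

vₘ²/aₘ = (45/4)²/(9/2) = 225/8
1125/8 ≥ 225/8 → trapezoidal
t_a = (45/4)/(9/2) = 5/2; v_peak = 45/4
d_cruise = 1125/8 − 225/8 = 225/2; t_c = (225/2)/(45/4) = 10
T = 2·5/2 + 10 = 15

t_a=5/2 t_c=10 v_peak=45/4 T=15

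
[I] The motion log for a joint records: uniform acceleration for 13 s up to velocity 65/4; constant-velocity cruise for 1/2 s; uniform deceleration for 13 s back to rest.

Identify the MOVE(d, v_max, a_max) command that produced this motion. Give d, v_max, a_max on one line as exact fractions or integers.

a_max = (65/4)/13 = 5/4
d_a = ½·65/4·13 = 845/8; d_c = 65/4·1/2 = 65/8
d = 2·845/8 + 65/8 = 1755/8
t_c = 1/2 > 0 → v_max = v_peak = 65/4

d=1755/8 v_max=65/4 a_max=5/4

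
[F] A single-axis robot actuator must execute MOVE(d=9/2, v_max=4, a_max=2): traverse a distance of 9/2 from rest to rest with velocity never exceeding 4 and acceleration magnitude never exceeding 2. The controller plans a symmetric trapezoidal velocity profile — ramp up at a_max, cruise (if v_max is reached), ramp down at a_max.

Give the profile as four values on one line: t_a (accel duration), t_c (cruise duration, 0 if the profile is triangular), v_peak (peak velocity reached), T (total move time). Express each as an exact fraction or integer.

vₘ²/aₘ = 4²/2 = 8
9/2 < 8 ⇒ no cruise
v_peak = √(9/2·2) = √9 = 3
t_a = 3/2; t_c = 0
T = 2·3/2 = 3

t_a=3/2 t_c=0 v_peak=3 T=3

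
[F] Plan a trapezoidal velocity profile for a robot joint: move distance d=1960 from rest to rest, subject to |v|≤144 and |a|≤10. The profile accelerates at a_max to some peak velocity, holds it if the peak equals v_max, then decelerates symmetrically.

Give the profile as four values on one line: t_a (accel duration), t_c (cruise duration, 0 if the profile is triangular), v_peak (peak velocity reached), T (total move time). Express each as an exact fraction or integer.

t_a=14 t_c=0 v_peak=140 T=28

v_max²/a_max = 144²/10 = 10368/5
1960 < 10368/5 ⇒ no cruise
v_peak = √(1960·10) = √19600 = 140
t_a = 140/10 = 14; t_c = 0
T = 2·14 = 28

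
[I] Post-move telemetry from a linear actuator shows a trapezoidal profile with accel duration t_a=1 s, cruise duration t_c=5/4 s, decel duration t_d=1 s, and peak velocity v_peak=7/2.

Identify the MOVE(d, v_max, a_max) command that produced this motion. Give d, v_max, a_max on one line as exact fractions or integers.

a_max = (7/2)/1 = 7/2
d_a = ½·7/2·1 = 7/4; d_c = 7/2·5/4 = 35/8
d = 2·7/4 + 35/8 = 63/8
t_c = 5/4 > 0 so v_max = 7/2

d=63/8 v_max=7/2 a_max=7/2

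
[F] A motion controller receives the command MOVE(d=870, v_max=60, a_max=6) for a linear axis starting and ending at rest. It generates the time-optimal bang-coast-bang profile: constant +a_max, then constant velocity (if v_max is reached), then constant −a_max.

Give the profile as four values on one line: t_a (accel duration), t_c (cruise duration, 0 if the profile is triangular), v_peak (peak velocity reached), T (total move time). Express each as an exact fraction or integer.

t_a=10 t_c=9/2 v_peak=60 T=49/2

v_max²/a_max = 60²/6 = 600
870 ≥ 600 → trapezoidal
t_a = 60/6 = 10; v_peak = 60
d_cruise = 870 − 600 = 270; t_c = 270/60 = 9/2
T = 2·10 + 9/2 = 49/2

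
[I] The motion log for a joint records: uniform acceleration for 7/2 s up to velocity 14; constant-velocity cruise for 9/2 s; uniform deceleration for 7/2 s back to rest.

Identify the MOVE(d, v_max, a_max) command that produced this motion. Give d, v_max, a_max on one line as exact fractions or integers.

d=112 v_max=14 a_max=4

a_max = 14/(7/2) = 4
d_a = ½·14·7/2 = 49/2; d_c = 14·9/2 = 63
d = 2·49/2 + 63 = 112
t_c = 9/2 > 0 ⇒ limit active, v_max = 14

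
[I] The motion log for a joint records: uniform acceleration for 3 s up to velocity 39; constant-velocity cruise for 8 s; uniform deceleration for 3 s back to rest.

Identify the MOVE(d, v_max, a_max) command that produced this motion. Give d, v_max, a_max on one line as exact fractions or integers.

a_max = 39/3 = 13
d_a = ½·39·3 = 117/2; d_c = 39·8 = 312
d = 2·117/2 + 312 = 429
t_c = 8 > 0 → v_max = v_peak = 39

d=429 v_max=39 a_max=13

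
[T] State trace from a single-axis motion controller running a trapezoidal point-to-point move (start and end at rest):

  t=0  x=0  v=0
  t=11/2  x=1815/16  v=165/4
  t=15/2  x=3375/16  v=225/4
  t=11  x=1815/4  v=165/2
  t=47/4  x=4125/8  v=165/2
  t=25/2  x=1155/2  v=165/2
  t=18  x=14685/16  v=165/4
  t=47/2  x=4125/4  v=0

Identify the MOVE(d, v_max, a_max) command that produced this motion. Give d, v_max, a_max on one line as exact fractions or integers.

final state: t=47/2, x=4125/4, v=0 → d = 4125/4
a_max = (165/4−0)/(11/2−0) = 15/2
max v = 165/2 over t∈[11,25/2] → v_max = 165/2
check: 165/2·(11+3/2) = 4125/4 ✓

d=4125/4 v_max=165/2 a_max=15/2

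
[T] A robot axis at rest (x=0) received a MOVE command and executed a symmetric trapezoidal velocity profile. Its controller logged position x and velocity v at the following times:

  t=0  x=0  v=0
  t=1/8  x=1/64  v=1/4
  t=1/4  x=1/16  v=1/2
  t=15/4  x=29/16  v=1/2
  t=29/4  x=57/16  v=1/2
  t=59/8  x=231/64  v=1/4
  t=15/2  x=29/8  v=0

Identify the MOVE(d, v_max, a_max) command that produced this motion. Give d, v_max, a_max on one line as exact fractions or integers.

final state: t=15/2, x=29/8, v=0 → d = 29/8
a_max = (1/4−0)/(1/8−0) = 2
max v = 1/2 over t∈[1/4,29/4] → v_max = 1/2
check: 1/2·(1/4+7) = 29/8 ✓

d=29/8 v_max=1/2 a_max=2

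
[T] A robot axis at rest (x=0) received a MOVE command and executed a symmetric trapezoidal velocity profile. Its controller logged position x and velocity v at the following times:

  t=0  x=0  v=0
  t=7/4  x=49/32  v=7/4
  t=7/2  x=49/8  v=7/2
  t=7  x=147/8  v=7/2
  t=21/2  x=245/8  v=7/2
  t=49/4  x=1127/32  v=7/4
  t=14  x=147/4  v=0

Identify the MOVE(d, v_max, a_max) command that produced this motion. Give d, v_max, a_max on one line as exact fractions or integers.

final state: t=14, x=147/4, v=0 → d = 147/4
a_max = (7/4−0)/(7/4−0) = 1
max v = 7/2 over t∈[7/2,21/2] → v_max = 7/2
check: 7/2·(7/2+7) = 147/4 ✓

d=147/4 v_max=7/2 a_max=1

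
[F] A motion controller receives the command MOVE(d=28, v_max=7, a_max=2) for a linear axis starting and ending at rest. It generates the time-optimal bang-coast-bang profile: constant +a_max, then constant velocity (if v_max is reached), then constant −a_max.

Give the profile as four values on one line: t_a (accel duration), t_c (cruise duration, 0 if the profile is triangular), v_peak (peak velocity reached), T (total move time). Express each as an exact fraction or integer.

vₘ²/aₘ = 7²/2 = 49/2
28 ≥ 49/2 → trapezoidal
t_a = 7/2; v_peak = 7
d_cruise = 28 − 49/2 = 7/2; t_c = (7/2)/7 = 1/2
T = 2·7/2 + 1/2 = 15/2

t_a=7/2 t_c=1/2 v_peak=7 T=15/2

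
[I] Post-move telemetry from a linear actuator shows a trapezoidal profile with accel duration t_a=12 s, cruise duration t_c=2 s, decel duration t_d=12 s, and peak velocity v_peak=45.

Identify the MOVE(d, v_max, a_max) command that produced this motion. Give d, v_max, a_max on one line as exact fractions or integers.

d=630 v_max=45 a_max=15/4

a_max = 45/12 = 15/4
d_a = ½·45·12 = 270; d_c = 45·2 = 90
d = 2·270 + 90 = 630
t_c = 2 > 0 ⇒ limit active, v_max = 45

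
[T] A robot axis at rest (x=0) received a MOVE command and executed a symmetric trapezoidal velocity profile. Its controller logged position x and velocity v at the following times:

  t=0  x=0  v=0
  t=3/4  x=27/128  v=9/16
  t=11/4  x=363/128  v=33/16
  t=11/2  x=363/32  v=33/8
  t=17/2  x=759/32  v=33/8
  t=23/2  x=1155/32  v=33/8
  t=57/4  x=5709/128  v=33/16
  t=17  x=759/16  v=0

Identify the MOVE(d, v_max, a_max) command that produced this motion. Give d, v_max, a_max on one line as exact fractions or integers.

d=759/16 v_max=33/8 a_max=3/4

final state: t=17, x=759/16, v=0 → d = 759/16
a_max = (9/16−0)/(3/4−0) = 3/4
max v = 33/8 over t∈[11/2,23/2] → v_max = 33/8
check: 33/8·(11/2+6) = 759/16 ✓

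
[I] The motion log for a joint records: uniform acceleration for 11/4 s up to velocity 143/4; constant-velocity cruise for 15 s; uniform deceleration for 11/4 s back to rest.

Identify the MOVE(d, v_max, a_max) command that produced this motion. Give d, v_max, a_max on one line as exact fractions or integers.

a_max = (143/4)/(11/4) = 13
d_a = ½·143/4·11/4 = 1573/32; d_c = 143/4·15 = 2145/4
d = 2·1573/32 + 2145/4 = 10153/16
t_c = 15 > 0 so v_max = 143/4

d=10153/16 v_max=143/4 a_max=13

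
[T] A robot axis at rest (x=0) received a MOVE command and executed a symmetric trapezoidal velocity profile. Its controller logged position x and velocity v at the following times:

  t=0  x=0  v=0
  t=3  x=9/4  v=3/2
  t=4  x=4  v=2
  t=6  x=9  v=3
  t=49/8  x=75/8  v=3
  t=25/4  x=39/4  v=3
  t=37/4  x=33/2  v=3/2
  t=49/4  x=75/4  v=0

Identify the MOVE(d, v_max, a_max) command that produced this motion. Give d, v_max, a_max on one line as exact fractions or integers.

final state: t=49/4, x=75/4, v=0 → d = 75/4
a_max = (3/2−0)/(3−0) = 1/2
max v = 3 over t∈[6,25/4] → v_max = 3
check: 3·(6+1/4) = 75/4 ✓

d=75/4 v_max=3 a_max=1/2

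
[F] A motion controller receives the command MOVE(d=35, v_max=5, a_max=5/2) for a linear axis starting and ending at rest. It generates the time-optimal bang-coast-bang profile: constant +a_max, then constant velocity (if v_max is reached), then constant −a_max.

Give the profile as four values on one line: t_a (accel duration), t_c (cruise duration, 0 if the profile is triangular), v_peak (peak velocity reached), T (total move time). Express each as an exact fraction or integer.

vₘ²/aₘ = 5²/(5/2) = 10
35 ≥ 10 ⇒ cruise phase
t_a = 5/(5/2) = 2; v_peak = 5
d_cruise = 35 − 10 = 25; t_c = 25/5 = 5
T = 2·2 + 5 = 9

t_a=2 t_c=5 v_peak=5 T=9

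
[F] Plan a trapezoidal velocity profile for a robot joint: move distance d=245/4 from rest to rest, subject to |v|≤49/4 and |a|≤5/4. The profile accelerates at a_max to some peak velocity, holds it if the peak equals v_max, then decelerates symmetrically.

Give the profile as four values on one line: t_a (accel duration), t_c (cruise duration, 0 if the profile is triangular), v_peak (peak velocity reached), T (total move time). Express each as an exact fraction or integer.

t_a=7 t_c=0 v_peak=35/4 T=14

vₘ²/aₘ = (49/4)²/(5/4) = 2401/20
245/4 < 2401/20 ⇒ no cruise
v_peak = √(245/4·5/4) = √(1225/16) = 35/4
t_a = (35/4)/(5/4) = 7; t_c = 0
T = 2·7 = 14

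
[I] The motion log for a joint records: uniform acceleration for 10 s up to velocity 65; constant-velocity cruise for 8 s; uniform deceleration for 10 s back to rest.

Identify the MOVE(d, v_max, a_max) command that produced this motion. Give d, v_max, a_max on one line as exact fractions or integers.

d=1170 v_max=65 a_max=13/2

a_max = 65/10 = 13/2
d_a = ½·65·10 = 325; d_c = 65·8 = 520
d = 2·325 + 520 = 1170
t_c = 8 > 0 → v_max = v_peak = 65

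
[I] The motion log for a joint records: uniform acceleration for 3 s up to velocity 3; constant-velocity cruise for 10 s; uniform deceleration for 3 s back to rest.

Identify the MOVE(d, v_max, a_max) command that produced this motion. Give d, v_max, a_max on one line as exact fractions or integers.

d=39 v_max=3 a_max=1

a_max = 3/3 = 1
d_a = ½·3·3 = 9/2; d_c = 3·10 = 30
d = 2·9/2 + 30 = 39
t_c = 10 > 0 ⇒ limit active, v_max = 3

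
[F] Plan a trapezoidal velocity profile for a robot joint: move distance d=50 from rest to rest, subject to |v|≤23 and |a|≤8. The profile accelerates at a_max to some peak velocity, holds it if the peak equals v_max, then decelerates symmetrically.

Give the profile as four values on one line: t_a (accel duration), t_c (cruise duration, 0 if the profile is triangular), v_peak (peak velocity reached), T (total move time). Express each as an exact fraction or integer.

t_a=5/2 t_c=0 v_peak=20 T=5

(v_max)²/a_max = 23²/8 = 529/8
50 < 529/8 → triangular
v_peak = √(50·8) = √400 = 20
t_a = 20/8 = 5/2; t_c = 0
T = 2·5/2 = 5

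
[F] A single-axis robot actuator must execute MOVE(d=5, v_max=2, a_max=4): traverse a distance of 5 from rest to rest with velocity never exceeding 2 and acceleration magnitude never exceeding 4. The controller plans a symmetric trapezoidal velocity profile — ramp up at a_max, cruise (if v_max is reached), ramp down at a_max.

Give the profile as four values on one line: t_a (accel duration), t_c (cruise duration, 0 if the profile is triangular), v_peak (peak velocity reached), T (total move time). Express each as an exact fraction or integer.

t_a=1/2 t_c=2 v_peak=2 T=3

v_max²/a_max = 2²/4 = 1
5 ≥ 1 → trapezoidal
t_a = 2/4 = 1/2; v_peak = 2
d_cruise = 5 − 1 = 4; t_c = 4/2 = 2
T = 2·1/2 + 2 = 3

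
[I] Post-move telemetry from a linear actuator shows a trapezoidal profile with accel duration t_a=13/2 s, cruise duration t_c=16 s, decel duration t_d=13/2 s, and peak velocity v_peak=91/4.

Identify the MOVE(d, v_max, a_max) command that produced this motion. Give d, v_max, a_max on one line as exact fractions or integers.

d=4095/8 v_max=91/4 a_max=7/2

a_max = (91/4)/(13/2) = 7/2
d_a = ½·91/4·13/2 = 1183/16; d_c = 91/4·16 = 364
d = 2·1183/16 + 364 = 4095/8
t_c = 16 > 0 ⇒ limit active, v_max = 91/4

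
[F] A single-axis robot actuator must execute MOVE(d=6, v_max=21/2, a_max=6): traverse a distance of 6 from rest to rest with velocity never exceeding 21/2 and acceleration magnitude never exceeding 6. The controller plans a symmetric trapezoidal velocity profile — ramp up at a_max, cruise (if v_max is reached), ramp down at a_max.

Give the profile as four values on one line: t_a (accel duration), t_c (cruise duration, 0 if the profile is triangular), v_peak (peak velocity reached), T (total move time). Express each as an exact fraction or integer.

(v_max)²/a_max = (21/2)²/6 = 147/8
6 < 147/8 ⇒ no cruise
v_peak = √(6·6) = √36 = 6
t_a = 6/6 = 1; t_c = 0
T = 2·1 = 2

t_a=1 t_c=0 v_peak=6 T=2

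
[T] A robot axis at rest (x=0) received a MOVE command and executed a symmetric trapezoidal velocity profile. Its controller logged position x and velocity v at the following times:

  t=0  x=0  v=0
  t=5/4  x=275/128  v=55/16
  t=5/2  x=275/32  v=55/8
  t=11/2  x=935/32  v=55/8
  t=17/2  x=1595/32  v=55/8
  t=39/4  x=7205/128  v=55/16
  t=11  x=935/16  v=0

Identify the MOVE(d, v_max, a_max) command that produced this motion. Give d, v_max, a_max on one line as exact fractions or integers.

d=935/16 v_max=55/8 a_max=11/4

final state: t=11, x=935/16, v=0 → d = 935/16
a_max = (55/16−0)/(5/4−0) = 11/4
max v = 55/8 over t∈[5/2,17/2] → v_max = 55/8
check: 55/8·(5/2+6) = 935/16 ✓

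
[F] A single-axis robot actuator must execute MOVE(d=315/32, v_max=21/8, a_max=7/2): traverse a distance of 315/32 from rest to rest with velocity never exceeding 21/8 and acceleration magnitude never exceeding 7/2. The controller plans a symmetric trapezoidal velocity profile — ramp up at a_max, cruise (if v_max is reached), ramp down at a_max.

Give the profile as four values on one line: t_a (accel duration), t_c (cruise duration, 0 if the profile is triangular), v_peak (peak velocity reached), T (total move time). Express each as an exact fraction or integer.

t_a=3/4 t_c=3 v_peak=21/8 T=9/2

(v_max)²/a_max = (21/8)²/(7/2) = 63/32
315/32 ≥ 63/32 ⇒ cruise phase
t_a = (21/8)/(7/2) = 3/4; v_peak = 21/8
d_cruise = 315/32 − 63/32 = 63/8; t_c = (63/8)/(21/8) = 3
T = 2·3/4 + 3 = 9/2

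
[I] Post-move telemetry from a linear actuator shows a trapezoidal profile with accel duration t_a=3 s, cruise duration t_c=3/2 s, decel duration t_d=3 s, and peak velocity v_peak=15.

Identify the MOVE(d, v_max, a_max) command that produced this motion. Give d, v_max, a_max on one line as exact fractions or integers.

d=135/2 v_max=15 a_max=5

a_max = 15/3 = 5
d_a = ½·15·3 = 45/2; d_c = 15·3/2 = 45/2
d = 2·45/2 + 45/2 = 135/2
t_c = 3/2 > 0 → v_max = v_peak = 15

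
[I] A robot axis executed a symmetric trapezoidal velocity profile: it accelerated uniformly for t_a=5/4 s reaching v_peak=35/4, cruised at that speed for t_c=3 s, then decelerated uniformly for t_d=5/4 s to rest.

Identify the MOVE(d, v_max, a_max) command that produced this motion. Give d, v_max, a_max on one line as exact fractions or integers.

a_max = (35/4)/(5/4) = 7
d_a = ½·35/4·5/4 = 175/32; d_c = 35/4·3 = 105/4
d = 2·175/32 + 105/4 = 595/16
t_c = 3 > 0 so v_max = 35/4

d=595/16 v_max=35/4 a_max=7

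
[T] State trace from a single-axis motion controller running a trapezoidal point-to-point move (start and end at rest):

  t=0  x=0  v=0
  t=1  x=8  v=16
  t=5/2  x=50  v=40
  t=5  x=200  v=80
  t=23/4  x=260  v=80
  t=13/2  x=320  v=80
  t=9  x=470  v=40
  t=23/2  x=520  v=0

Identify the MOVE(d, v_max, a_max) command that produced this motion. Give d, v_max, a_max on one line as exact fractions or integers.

d=520 v_max=80 a_max=16

final state: t=23/2, x=520, v=0 → d = 520
a_max = (16−0)/(1−0) = 16
max v = 80 over t∈[5,13/2] → v_max = 80
check: 80·(5+3/2) = 520 ✓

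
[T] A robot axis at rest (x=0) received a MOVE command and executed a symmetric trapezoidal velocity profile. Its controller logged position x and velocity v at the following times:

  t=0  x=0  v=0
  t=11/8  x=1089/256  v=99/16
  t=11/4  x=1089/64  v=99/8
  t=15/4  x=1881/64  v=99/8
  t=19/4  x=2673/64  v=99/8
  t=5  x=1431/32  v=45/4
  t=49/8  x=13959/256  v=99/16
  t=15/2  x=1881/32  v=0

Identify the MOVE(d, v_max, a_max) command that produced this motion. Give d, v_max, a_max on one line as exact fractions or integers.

final state: t=15/2, x=1881/32, v=0 → d = 1881/32
a_max = (99/16−0)/(11/8−0) = 9/2
max v = 99/8 over t∈[11/4,19/4] → v_max = 99/8
check: 99/8·(11/4+2) = 1881/32 ✓

d=1881/32 v_max=99/8 a_max=9/2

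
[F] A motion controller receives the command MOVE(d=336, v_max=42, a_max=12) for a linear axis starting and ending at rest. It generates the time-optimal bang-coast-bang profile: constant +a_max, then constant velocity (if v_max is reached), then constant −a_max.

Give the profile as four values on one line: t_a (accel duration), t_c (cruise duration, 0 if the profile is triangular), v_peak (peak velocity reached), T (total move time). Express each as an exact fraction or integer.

t_a=7/2 t_c=9/2 v_peak=42 T=23/2

(v_max)²/a_max = 42²/12 = 147
336 ≥ 147 ⇒ cruise phase
t_a = 42/12 = 7/2; v_peak = 42
d_cruise = 336 − 147 = 189; t_c = 189/42 = 9/2
T = 2·7/2 + 9/2 = 23/2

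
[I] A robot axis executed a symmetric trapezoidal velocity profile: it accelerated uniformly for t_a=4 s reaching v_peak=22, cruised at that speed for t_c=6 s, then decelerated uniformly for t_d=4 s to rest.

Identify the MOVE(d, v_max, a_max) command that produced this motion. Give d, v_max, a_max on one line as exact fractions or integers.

d=220 v_max=22 a_max=11/2

a_max = 22/4 = 11/2
d_a = ½·22·4 = 44; d_c = 22·6 = 132
d = 2·44 + 132 = 220
t_c = 6 > 0 → v_max = v_peak = 22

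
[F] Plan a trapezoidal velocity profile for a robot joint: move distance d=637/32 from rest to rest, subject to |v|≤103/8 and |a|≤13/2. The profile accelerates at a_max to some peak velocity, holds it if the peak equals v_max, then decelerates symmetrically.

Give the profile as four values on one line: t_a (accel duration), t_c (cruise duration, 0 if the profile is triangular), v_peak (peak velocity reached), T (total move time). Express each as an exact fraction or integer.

t_a=7/4 t_c=0 v_peak=91/8 T=7/2

(v_max)²/a_max = (103/8)²/(13/2) = 10609/416
637/32 < 10609/416 ⇒ no cruise
v_peak = √(637/32·13/2) = √(8281/64) = 91/8
t_a = (91/8)/(13/2) = 7/4; t_c = 0
T = 2·7/4 = 7/2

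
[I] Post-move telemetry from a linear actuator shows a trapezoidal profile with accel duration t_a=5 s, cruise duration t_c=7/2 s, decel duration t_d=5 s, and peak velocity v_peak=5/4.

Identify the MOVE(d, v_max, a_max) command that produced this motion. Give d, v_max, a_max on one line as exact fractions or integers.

a_max = (5/4)/5 = 1/4
d_a = ½·5/4·5 = 25/8; d_c = 5/4·7/2 = 35/8
d = 2·25/8 + 35/8 = 85/8
t_c = 7/2 > 0 → v_max = v_peak = 5/4

d=85/8 v_max=5/4 a_max=1/4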